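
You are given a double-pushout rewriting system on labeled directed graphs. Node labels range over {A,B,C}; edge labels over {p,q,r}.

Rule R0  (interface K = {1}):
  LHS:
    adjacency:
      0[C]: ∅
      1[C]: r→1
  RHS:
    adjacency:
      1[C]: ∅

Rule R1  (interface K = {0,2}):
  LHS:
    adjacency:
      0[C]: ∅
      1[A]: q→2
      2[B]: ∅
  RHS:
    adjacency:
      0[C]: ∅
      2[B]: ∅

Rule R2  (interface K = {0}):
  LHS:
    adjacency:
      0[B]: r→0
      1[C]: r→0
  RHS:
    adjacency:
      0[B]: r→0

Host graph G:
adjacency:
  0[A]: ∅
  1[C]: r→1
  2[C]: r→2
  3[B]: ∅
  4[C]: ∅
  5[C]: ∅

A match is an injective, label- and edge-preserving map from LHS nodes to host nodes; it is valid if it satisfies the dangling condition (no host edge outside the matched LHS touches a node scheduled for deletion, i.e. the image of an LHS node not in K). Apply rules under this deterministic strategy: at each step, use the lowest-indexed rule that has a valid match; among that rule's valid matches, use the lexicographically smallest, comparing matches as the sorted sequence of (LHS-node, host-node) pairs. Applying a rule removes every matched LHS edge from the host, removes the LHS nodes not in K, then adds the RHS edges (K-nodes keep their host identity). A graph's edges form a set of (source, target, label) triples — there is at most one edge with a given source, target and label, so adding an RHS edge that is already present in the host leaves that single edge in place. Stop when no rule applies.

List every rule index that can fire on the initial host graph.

Answer: [R0]

Steps:
R0: 4 valid matches — {0↦4, 1↦1}, {0↦4, 1↦2}, {0↦5, 1↦1} (+1 more)
R1: no valid match — LHS pattern not found
R2: no valid match — LHS pattern not found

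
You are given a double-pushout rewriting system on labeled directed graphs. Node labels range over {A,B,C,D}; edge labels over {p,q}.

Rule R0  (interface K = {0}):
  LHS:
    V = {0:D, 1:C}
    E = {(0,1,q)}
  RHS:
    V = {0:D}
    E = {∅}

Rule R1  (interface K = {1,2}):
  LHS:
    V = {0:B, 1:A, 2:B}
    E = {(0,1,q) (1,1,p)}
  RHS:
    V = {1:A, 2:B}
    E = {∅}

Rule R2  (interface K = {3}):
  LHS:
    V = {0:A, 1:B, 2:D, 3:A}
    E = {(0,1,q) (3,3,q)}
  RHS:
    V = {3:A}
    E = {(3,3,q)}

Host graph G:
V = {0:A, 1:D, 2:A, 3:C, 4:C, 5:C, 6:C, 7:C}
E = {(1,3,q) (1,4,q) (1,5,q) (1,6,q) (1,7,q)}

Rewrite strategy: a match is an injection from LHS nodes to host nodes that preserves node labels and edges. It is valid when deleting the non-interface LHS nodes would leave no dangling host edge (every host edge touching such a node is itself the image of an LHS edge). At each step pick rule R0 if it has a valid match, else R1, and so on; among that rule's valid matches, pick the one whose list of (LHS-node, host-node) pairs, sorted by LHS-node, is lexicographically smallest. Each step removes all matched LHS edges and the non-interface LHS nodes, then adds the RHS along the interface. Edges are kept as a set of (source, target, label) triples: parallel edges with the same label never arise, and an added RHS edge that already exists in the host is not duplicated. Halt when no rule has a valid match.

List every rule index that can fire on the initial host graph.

R0: 5 valid matches — {0↦1, 1↦3}, {0↦1, 1↦4}, {0↦1, 1↦5} (+2 more)
R1: no valid match — LHS pattern not found
R2: no valid match — LHS pattern not found

Answer: [R0]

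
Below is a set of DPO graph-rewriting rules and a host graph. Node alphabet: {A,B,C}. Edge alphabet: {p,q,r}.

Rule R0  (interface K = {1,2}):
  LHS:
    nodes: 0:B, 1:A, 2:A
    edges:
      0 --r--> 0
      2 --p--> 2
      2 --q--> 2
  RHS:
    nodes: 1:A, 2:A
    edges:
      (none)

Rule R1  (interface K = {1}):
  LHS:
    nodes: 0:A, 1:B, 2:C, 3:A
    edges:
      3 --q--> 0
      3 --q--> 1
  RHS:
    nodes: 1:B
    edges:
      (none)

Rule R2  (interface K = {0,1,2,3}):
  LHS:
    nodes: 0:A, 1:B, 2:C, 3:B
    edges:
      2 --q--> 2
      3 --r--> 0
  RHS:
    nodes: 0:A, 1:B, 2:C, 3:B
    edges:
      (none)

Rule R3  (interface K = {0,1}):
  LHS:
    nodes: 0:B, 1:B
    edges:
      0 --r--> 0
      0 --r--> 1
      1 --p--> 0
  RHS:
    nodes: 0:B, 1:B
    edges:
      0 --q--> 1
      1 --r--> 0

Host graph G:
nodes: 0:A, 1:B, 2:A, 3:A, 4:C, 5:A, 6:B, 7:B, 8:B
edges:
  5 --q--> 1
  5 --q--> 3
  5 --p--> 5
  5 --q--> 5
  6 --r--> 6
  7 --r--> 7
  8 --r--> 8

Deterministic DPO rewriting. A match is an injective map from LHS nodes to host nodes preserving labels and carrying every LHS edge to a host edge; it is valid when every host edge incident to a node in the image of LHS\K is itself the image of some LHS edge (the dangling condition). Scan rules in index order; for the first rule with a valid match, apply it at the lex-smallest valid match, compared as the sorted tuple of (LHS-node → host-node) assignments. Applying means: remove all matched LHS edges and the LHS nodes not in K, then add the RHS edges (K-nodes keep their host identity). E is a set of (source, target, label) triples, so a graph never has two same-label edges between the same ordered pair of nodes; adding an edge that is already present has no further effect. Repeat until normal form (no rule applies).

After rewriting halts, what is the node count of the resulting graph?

[0] host  ⇒  9 nodes, 7 edges  {5-q->1 5-q->3 5-p->5 5-q->5 6-r->6 7-r->7 8-r->8}
[1] R0 @ {0↦6, 1↦0, 2↦5}  ⇒  8 nodes, 4 edges  {5-q->1 5-q->3 7-r->7 8-r->8}
[2] R1 @ {0↦3, 1↦1, 2↦4, 3↦5}  ⇒  5 nodes, 2 edges  {7-r->7 8-r->8}
final graph: no rule applies after step 2
NF nodes: {0:A, 1:B, 2:A, 7:B, 8:B}

Answer: 5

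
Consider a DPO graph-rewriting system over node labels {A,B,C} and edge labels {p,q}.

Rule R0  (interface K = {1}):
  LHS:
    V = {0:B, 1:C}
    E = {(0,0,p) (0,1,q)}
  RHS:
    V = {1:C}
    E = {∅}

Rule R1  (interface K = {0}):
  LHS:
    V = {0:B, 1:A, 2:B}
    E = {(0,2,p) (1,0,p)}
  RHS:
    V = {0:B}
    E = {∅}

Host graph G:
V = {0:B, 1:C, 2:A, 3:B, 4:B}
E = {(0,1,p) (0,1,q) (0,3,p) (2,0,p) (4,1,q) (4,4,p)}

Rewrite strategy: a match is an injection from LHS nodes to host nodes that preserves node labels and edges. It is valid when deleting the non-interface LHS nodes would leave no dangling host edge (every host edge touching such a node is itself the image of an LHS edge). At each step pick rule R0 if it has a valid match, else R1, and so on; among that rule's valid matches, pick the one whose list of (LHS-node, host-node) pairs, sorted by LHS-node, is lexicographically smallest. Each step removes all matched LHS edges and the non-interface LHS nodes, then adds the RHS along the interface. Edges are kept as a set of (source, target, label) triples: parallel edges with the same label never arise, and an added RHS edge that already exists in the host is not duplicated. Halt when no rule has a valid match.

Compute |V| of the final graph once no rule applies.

initial: |V|=5 |E|=6  E = 0-p->1 0-q->1 0-p->3 2-p->0 4-q->1 4-p->4
step 1: apply R0 at {0↦4, 1↦1}  → |V|=4 |E|=4  E = 0-p->1 0-q->1 0-p->3 2-p->0
step 2: apply R1 at {0↦0, 1↦2, 2↦3}  → |V|=2 |E|=2  E = 0-p->1 0-q->1
halt: no rule applies after step 2
NF nodes: {0:B, 1:C}

Answer: 2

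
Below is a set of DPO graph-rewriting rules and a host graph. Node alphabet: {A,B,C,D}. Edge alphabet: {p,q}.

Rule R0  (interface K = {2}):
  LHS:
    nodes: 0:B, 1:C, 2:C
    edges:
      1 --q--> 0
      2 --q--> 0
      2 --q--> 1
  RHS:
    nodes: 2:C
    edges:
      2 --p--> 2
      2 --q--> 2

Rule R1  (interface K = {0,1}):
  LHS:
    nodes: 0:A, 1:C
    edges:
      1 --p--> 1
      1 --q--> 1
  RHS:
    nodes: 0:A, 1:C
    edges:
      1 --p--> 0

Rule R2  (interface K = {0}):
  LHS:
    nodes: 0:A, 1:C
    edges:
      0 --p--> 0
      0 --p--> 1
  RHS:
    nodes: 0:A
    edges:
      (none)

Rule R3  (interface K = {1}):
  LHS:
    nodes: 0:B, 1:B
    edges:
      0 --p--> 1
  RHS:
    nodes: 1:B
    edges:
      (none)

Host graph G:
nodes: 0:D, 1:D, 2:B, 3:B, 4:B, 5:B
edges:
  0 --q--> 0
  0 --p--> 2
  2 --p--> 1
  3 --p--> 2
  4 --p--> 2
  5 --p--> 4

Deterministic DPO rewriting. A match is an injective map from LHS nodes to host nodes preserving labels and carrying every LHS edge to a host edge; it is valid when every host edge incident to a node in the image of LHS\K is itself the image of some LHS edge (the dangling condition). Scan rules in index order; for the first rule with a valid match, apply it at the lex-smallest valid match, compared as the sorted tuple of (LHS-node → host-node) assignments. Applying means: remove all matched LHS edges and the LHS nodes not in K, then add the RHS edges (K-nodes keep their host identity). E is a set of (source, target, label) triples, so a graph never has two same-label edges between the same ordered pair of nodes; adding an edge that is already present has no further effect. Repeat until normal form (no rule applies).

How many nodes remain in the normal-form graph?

Answer: 3

Rewrite trace:
initial: |V|=6 |E|=6  E = 0-q->0 0-p->2 2-p->1 3-p->2 4-p->2 5-p->4
step 1: apply R3 at {0↦3, 1↦2}  → |V|=5 |E|=5  E = 0-q->0 0-p->2 2-p->1 4-p->2 5-p->4
step 2: apply R3 at {0↦5, 1↦4}  → |V|=4 |E|=4  E = 0-q->0 0-p->2 2-p->1 4-p->2
step 3: apply R3 at {0↦4, 1↦2}  → |V|=3 |E|=3  E = 0-q->0 0-p->2 2-p->1
normal form: no rule applies after step 3
NF nodes: {0:D, 1:D, 2:B}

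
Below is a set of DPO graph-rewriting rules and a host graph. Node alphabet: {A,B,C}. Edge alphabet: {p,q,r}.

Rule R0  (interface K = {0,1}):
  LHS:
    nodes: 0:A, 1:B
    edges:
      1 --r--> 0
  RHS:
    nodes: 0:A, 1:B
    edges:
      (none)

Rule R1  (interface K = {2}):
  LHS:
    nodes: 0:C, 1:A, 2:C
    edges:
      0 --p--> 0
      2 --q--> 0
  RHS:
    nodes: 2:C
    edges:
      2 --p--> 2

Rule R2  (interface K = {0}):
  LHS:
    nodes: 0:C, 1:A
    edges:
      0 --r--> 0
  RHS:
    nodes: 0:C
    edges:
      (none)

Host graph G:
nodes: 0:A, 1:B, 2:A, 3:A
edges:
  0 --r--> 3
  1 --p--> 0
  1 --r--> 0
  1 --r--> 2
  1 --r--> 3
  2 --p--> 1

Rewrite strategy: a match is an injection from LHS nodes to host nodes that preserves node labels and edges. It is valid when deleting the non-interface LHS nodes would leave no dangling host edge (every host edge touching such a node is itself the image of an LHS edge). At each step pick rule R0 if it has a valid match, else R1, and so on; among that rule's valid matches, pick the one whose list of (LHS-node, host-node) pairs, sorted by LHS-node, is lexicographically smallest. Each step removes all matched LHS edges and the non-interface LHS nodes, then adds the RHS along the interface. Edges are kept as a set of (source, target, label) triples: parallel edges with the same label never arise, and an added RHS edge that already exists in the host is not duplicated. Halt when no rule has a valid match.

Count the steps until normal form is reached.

Answer: 3

Rewrite trace:
[0] host  ⇒  4 nodes, 6 edges  {0-r->3 1-p->0 1-r->0 1-r->2 1-r->3 2-p->1}
[1] R0 @ {0↦0, 1↦1}  ⇒  4 nodes, 5 edges  {0-r->3 1-p->0 1-r->2 1-r->3 2-p->1}
[2] R0 @ {0↦2, 1↦1}  ⇒  4 nodes, 4 edges  {0-r->3 1-p->0 1-r->3 2-p->1}
[3] R0 @ {0↦3, 1↦1}  ⇒  4 nodes, 3 edges  {0-r->3 1-p->0 2-p->1}
normal form: no rule applies after step 3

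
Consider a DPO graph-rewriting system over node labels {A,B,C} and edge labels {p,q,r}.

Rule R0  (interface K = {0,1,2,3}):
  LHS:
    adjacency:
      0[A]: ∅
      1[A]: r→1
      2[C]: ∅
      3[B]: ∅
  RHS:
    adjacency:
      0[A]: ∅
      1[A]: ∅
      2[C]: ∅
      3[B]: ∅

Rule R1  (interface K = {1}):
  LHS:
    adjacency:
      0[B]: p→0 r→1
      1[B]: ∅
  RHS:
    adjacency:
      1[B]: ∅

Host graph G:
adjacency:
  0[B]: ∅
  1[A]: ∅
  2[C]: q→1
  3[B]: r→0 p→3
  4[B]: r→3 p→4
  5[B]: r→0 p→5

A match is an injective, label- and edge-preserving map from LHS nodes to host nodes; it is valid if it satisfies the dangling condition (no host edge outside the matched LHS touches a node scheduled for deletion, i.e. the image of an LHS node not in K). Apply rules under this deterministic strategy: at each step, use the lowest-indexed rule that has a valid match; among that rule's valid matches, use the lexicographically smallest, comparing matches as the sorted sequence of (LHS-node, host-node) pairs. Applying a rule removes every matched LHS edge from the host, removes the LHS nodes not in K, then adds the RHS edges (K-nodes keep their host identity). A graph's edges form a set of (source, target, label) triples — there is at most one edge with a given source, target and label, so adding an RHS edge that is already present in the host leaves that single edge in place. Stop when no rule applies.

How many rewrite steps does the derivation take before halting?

start.  V:6 E:7  edges: 2-q->1 3-r->0 3-p->3 4-r->3 4-p->4 5-r->0 5-p->5
1. fire R1 via {0↦4, 1↦3}  →  V:5 E:5  edges: 2-q->1 3-r->0 3-p->3 5-r->0 5-p->5
2. fire R1 via {0↦3, 1↦0}  →  V:4 E:3  edges: 2-q->1 5-r->0 5-p->5
3. fire R1 via {0↦5, 1↦0}  →  V:3 E:1  edges: 2-q->1
final graph: no rule applies after step 3

Answer: 3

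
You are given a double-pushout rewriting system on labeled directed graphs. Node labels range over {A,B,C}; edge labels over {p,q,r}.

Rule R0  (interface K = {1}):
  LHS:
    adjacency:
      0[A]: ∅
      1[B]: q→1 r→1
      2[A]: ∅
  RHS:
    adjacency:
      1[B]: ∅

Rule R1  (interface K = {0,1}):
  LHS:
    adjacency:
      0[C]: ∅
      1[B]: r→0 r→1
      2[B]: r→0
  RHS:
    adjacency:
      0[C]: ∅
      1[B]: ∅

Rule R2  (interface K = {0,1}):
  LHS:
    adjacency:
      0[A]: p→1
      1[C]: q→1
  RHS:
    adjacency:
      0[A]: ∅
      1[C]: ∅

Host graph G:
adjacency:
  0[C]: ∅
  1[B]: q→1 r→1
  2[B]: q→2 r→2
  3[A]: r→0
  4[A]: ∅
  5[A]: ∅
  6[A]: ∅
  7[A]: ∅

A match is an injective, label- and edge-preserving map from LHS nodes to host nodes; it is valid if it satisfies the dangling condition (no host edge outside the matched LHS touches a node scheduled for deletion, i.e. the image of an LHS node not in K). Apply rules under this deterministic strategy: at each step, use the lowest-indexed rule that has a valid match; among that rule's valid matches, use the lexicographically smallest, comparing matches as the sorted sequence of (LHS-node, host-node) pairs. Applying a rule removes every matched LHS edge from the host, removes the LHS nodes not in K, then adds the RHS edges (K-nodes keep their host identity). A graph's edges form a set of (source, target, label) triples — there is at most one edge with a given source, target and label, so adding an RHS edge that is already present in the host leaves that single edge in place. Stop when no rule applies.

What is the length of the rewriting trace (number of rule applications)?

[0] host  ⇒  8 nodes, 5 edges  {1-q->1 1-r->1 2-q->2 2-r->2 3-r->0}
[1] R0 @ {0↦4, 1↦1, 2↦5}  ⇒  6 nodes, 3 edges  {2-q->2 2-r->2 3-r->0}
[2] R0 @ {0↦6, 1↦2, 2↦7}  ⇒  4 nodes, 1 edges  {3-r->0}
halt: no rule applies after step 2

Answer: 2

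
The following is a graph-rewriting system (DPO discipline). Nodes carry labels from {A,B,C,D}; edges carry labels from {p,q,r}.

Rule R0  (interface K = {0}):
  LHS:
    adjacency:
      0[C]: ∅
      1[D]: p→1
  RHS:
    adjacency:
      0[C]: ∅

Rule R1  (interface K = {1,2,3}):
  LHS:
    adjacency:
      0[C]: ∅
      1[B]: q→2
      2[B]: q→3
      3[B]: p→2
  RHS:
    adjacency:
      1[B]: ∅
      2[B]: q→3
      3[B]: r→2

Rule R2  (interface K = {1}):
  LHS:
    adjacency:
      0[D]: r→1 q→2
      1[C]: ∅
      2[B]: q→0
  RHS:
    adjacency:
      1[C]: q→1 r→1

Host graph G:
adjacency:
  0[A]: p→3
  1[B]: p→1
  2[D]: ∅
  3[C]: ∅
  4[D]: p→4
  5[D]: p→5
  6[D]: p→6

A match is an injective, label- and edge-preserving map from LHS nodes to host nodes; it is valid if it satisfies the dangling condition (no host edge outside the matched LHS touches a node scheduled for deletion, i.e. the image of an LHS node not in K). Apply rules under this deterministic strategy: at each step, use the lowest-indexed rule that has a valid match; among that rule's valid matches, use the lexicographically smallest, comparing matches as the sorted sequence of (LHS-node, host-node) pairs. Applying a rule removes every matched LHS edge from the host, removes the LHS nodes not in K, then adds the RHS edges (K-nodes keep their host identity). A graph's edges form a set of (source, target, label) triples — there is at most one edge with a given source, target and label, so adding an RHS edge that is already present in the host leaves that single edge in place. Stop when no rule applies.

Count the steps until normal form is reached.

Answer: 3

Rewrite trace:
[0] host  ⇒  7 nodes, 5 edges  {0-p->3 1-p->1 4-p->4 5-p->5 6-p->6}
[1] R0 @ {0↦3, 1↦4}  ⇒  6 nodes, 4 edges  {0-p->3 1-p->1 5-p->5 6-p->6}
[2] R0 @ {0↦3, 1↦5}  ⇒  5 nodes, 3 edges  {0-p->3 1-p->1 6-p->6}
[3] R0 @ {0↦3, 1↦6}  ⇒  4 nodes, 2 edges  {0-p->3 1-p->1}
normal form: no rule applies after step 3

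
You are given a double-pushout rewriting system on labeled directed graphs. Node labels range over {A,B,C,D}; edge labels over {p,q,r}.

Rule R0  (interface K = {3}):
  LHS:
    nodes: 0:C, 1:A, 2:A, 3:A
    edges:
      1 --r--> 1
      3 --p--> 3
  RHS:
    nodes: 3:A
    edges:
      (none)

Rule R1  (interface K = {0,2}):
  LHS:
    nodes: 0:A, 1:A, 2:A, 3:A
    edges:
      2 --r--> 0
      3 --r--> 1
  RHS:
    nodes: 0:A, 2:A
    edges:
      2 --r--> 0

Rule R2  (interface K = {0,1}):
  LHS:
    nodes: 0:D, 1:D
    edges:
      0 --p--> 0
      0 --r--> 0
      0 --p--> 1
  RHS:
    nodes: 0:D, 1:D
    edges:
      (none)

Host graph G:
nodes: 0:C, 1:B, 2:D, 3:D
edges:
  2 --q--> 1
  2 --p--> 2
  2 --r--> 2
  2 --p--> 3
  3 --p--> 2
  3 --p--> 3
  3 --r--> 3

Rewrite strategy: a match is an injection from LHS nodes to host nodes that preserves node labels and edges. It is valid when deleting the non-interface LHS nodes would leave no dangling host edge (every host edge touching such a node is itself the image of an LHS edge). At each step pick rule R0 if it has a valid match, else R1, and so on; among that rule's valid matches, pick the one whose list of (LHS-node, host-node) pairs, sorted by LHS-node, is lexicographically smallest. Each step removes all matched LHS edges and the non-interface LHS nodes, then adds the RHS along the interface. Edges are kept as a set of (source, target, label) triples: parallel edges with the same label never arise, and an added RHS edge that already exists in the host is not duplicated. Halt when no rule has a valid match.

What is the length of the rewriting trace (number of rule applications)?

Answer: 2

Rewrite trace:
start.  V:4 E:7  edges: 2-q->1 2-p->2 2-r->2 2-p->3 3-p->2 3-p->3 3-r->3
1. fire R2 via {0↦2, 1↦3}  →  V:4 E:4  edges: 2-q->1 3-p->2 3-p->3 3-r->3
2. fire R2 via {0↦3, 1↦2}  →  V:4 E:1  edges: 2-q->1
normal form: no rule applies after step 2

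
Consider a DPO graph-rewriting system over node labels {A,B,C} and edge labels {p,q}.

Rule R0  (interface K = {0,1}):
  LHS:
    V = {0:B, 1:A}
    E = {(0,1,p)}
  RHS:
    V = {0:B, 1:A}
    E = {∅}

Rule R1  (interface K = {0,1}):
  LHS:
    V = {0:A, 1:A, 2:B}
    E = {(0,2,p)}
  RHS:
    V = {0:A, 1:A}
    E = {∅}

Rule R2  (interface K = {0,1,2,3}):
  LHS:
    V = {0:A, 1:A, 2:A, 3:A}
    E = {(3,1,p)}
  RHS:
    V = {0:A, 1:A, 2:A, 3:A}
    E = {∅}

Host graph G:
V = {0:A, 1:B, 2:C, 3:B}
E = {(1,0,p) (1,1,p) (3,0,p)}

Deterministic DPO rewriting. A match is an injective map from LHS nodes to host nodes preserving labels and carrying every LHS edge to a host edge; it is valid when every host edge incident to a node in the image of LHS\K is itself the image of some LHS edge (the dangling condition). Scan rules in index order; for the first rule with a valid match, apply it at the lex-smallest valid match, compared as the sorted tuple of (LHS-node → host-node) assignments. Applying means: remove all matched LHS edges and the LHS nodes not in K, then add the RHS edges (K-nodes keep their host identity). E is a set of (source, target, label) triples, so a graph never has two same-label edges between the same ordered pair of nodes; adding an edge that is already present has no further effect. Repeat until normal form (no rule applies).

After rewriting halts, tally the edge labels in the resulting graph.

Answer: p:1

Steps:
start.  V:4 E:3  edges: 1-p->0 1-p->1 3-p->0
1. fire R0 via {0↦1, 1↦0}  →  V:4 E:2  edges: 1-p->1 3-p->0
2. fire R0 via {0↦3, 1↦0}  →  V:4 E:1  edges: 1-p->1
final graph: no rule applies after step 2
NF edges: [(1, 1, 'p')]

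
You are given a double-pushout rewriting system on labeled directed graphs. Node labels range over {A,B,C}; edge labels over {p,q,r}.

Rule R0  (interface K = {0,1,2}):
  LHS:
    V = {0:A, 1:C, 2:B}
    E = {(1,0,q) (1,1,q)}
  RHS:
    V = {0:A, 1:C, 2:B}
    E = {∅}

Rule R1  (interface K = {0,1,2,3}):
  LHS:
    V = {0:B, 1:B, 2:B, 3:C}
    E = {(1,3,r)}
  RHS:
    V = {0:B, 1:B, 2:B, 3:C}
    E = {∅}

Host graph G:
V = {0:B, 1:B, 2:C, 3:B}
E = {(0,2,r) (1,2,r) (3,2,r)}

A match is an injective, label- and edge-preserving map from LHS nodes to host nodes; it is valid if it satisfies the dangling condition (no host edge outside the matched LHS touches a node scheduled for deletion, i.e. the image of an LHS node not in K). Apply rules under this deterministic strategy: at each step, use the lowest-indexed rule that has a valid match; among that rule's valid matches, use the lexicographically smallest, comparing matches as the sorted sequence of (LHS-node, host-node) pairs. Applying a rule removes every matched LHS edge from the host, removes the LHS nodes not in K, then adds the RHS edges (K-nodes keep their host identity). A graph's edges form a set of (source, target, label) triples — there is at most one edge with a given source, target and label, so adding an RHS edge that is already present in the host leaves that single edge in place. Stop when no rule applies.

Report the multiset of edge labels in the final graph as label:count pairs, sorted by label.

Answer: (no edges)

Steps:
start.  V:4 E:3  edges: 0-r->2 1-r->2 3-r->2
1. fire R1 via {0↦0, 1↦1, 2↦3, 3↦2}  →  V:4 E:2  edges: 0-r->2 3-r->2
2. fire R1 via {0↦0, 1↦3, 2↦1, 3↦2}  →  V:4 E:1  edges: 0-r->2
3. fire R1 via {0↦1, 1↦0, 2↦3, 3↦2}  →  V:4 E:0  edges: ∅
halt: no rule applies after step 3
NF edges: []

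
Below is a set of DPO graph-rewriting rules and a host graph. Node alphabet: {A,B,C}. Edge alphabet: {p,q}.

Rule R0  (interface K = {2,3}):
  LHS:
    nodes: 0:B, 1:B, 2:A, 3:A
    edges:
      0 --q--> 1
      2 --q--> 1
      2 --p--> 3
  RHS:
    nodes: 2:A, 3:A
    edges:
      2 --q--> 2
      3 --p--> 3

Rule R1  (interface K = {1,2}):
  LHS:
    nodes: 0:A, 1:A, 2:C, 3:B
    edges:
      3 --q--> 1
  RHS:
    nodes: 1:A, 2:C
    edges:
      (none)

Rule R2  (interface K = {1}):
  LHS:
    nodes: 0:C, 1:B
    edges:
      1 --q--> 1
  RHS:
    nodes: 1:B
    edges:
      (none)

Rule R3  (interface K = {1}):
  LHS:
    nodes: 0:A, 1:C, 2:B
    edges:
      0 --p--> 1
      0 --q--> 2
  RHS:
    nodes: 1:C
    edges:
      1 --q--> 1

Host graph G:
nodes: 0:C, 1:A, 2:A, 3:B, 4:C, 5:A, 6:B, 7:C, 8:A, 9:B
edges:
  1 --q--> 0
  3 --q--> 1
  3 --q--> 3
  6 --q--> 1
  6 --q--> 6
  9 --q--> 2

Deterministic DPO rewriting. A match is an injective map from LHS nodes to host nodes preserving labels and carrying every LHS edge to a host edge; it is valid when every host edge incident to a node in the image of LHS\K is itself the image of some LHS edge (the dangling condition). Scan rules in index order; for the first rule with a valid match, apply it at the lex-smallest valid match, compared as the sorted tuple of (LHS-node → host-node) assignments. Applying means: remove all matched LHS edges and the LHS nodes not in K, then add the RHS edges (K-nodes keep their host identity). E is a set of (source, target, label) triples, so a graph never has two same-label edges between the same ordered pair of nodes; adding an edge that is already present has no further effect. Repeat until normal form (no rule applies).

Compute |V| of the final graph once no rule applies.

start.  V:10 E:6  edges: 1-q->0 3-q->1 3-q->3 6-q->1 6-q->6 9-q->2
1. fire R1 via {0↦5, 1↦2, 2↦0, 3↦9}  →  V:8 E:5  edges: 1-q->0 3-q->1 3-q->3 6-q->1 6-q->6
2. fire R2 via {0↦4, 1↦3}  →  V:7 E:4  edges: 1-q->0 3-q->1 6-q->1 6-q->6
3. fire R1 via {0↦2, 1↦1, 2↦0, 3↦3}  →  V:5 E:3  edges: 1-q->0 6-q->1 6-q->6
4. fire R2 via {0↦7, 1↦6}  →  V:4 E:2  edges: 1-q->0 6-q->1
5. fire R1 via {0↦8, 1↦1, 2↦0, 3↦6}  →  V:2 E:1  edges: 1-q->0
final graph: no rule applies after step 5
NF nodes: {0:C, 1:A}

Answer: 2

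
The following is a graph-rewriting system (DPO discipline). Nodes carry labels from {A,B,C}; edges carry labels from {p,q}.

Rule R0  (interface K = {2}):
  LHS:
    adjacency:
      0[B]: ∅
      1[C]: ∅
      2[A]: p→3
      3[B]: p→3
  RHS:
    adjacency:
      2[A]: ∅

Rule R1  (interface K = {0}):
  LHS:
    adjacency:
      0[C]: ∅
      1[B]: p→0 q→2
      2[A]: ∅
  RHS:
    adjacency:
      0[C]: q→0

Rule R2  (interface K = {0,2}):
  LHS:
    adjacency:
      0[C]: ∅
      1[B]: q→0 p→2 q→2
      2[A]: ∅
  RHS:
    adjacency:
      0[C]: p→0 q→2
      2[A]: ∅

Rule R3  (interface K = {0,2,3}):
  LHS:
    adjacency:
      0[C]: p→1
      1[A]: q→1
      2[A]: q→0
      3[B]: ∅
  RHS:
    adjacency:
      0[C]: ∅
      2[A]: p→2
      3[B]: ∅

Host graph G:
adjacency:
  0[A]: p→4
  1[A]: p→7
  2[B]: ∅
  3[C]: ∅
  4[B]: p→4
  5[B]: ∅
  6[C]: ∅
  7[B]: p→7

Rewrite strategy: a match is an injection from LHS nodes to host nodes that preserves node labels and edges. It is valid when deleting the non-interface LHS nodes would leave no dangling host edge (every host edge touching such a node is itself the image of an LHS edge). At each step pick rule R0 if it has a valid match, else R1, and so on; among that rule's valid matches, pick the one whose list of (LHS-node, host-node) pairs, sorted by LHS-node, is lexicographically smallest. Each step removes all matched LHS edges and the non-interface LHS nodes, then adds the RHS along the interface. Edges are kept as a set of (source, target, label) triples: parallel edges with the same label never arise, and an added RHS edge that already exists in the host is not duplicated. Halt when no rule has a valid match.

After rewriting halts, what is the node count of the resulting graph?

Answer: 2

Rewrite trace:
start.  V:8 E:4  edges: 0-p->4 1-p->7 4-p->4 7-p->7
1. fire R0 via {0↦2, 1↦3, 2↦0, 3↦4}  →  V:5 E:2  edges: 1-p->7 7-p->7
2. fire R0 via {0↦5, 1↦6, 2↦1, 3↦7}  →  V:2 E:0  edges: ∅
final graph: no rule applies after step 2
NF nodes: {0:A, 1:A}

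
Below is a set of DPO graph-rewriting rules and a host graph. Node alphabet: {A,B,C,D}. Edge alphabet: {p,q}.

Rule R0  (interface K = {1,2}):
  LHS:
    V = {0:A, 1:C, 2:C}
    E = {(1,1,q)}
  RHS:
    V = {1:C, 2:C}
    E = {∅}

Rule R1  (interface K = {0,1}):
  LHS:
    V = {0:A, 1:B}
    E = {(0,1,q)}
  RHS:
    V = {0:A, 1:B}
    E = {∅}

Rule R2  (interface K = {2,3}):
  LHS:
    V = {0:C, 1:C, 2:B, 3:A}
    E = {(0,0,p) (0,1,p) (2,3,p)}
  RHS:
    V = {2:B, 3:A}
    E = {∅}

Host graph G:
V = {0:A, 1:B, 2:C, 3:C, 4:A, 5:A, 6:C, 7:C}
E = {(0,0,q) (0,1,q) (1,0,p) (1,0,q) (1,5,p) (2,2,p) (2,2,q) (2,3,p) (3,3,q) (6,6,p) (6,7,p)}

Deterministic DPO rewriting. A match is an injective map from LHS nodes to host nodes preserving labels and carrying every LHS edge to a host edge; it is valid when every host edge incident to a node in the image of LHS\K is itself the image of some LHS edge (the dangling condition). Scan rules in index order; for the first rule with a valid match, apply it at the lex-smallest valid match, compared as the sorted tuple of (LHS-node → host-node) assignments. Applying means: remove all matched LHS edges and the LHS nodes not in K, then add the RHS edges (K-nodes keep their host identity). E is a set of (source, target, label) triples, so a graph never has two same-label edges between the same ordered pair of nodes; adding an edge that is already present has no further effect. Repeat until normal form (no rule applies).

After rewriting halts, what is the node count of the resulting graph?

start.  V:8 E:11  edges: 0-q->0 0-q->1 1-p->0 1-q->0 1-p->5 2-p->2 2-q->2 2-p->3 3-q->3 6-p->6 6-p->7
1. fire R0 via {0↦4, 1↦2, 2↦3}  →  V:7 E:10  edges: 0-q->0 0-q->1 1-p->0 1-q->0 1-p->5 2-p->2 2-p->3 3-q->3 6-p->6 6-p->7
2. fire R1 via {0↦0, 1↦1}  →  V:7 E:9  edges: 0-q->0 1-p->0 1-q->0 1-p->5 2-p->2 2-p->3 3-q->3 6-p->6 6-p->7
3. fire R2 via {0↦6, 1↦7, 2↦1, 3↦0}  →  V:5 E:6  edges: 0-q->0 1-q->0 1-p->5 2-p->2 2-p->3 3-q->3
final graph: no rule applies after step 3
NF nodes: {0:A, 1:B, 2:C, 3:C, 5:A}

Answer: 5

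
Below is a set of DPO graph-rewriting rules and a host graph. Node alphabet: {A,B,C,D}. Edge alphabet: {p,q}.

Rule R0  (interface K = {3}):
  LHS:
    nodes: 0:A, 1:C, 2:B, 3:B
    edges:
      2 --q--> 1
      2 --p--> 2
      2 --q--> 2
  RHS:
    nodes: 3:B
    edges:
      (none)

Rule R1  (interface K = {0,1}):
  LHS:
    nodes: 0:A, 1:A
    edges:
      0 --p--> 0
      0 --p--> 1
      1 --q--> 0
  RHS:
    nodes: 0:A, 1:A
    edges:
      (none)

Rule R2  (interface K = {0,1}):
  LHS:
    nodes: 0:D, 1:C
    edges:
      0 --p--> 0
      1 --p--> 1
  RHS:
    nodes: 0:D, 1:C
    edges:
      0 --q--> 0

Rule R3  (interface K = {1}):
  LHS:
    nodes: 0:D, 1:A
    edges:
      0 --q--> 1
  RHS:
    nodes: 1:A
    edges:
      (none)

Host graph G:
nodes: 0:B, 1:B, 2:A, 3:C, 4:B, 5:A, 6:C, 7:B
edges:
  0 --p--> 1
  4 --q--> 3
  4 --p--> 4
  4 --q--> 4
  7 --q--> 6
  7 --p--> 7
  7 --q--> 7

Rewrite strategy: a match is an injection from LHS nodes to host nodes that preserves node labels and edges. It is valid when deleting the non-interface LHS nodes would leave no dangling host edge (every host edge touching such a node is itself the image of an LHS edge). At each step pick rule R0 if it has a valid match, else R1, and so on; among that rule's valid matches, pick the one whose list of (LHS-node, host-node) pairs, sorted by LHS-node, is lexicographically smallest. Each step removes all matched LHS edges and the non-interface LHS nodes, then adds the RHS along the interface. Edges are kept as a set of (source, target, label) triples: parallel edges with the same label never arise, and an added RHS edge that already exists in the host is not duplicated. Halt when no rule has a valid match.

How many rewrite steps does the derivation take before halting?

Answer: 2

Steps:
[0] host  ⇒  8 nodes, 7 edges  {0-p->1 4-q->3 4-p->4 4-q->4 7-q->6 7-p->7 7-q->7}
[1] R0 @ {0↦2, 1↦3, 2↦4, 3↦0}  ⇒  5 nodes, 4 edges  {0-p->1 7-q->6 7-p->7 7-q->7}
[2] R0 @ {0↦5, 1↦6, 2↦7, 3↦0}  ⇒  2 nodes, 1 edges  {0-p->1}
normal form: no rule applies after step 2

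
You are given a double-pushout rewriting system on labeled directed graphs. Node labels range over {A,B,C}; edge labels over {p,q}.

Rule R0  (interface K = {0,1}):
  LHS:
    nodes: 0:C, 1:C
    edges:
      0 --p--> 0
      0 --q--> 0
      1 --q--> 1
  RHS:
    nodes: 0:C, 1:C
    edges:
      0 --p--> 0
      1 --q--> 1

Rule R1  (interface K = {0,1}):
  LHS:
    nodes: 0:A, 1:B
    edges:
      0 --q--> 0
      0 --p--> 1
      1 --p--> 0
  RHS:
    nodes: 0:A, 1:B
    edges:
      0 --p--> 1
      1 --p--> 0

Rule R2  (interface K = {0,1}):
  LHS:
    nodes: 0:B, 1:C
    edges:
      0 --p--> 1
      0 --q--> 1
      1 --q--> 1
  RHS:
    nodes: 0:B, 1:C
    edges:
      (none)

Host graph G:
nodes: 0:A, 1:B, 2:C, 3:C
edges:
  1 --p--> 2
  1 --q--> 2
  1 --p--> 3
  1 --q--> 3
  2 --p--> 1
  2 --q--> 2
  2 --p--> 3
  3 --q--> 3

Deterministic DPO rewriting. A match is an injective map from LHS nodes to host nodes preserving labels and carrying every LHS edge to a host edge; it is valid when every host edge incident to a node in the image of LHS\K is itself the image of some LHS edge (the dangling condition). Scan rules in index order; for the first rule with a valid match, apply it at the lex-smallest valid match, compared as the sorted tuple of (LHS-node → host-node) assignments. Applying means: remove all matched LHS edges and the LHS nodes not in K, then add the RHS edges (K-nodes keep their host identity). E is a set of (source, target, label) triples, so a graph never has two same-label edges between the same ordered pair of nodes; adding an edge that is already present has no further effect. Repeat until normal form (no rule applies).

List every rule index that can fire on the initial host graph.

R0: no valid match — LHS pattern not found
R1: no valid match — LHS pattern not found
R2: 2 valid matches — {0↦1, 1↦2}, {0↦1, 1↦3}

Answer: [R2]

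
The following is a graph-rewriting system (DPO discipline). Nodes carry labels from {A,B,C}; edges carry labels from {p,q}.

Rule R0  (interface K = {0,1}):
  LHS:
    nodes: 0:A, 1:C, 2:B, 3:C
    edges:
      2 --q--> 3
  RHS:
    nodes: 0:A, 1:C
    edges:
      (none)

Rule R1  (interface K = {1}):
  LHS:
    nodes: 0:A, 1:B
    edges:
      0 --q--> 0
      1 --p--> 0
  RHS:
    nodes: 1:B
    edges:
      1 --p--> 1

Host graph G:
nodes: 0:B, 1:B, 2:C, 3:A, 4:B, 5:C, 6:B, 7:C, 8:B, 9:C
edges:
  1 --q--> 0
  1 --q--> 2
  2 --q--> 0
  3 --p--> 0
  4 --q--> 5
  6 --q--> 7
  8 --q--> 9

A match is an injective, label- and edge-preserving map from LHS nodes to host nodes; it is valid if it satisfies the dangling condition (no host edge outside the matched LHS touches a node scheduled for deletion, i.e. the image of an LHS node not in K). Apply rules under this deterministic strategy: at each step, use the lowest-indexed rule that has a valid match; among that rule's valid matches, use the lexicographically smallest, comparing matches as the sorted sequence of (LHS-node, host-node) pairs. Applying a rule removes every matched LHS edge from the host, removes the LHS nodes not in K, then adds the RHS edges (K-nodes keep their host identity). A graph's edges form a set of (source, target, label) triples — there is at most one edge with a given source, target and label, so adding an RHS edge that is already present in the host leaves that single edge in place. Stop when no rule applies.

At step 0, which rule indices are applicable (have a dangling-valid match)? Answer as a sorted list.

Answer: [R0]

Steps:
R0: 9 valid matches — {0↦3, 1↦2, 2↦4, 3↦5}, {0↦3, 1↦2, 2↦6, 3↦7}, {0↦3, 1↦2, 2↦8, 3↦9} (+6 more)
R1: no valid match — LHS pattern not found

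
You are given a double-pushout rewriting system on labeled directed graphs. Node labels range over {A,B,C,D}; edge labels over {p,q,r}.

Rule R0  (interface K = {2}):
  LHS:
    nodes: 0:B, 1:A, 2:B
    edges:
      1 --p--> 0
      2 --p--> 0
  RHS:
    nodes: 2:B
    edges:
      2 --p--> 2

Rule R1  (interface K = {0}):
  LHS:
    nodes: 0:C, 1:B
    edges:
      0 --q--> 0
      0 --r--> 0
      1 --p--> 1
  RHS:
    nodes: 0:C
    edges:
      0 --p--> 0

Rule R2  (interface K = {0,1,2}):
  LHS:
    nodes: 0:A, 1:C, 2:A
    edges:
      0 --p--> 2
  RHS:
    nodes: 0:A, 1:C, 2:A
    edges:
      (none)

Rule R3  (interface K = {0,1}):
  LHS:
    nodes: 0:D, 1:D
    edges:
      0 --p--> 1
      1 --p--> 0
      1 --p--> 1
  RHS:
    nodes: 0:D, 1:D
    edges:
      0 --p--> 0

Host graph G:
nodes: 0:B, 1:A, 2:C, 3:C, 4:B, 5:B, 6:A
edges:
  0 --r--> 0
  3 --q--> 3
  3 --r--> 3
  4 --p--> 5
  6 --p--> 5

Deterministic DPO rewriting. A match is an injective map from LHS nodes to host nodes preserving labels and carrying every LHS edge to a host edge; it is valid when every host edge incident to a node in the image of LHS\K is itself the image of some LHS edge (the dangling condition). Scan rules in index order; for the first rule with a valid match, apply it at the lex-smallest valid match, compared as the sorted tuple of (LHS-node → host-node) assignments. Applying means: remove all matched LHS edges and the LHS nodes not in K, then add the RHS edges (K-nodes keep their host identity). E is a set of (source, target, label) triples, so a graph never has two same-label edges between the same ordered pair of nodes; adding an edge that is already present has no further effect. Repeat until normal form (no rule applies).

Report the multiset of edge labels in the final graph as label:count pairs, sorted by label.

Answer: p:1 r:1

Steps:
start.  V:7 E:5  edges: 0-r->0 3-q->3 3-r->3 4-p->5 6-p->5
1. fire R0 via {0↦5, 1↦6, 2↦4}  →  V:5 E:4  edges: 0-r->0 3-q->3 3-r->3 4-p->4
2. fire R1 via {0↦3, 1↦4}  →  V:4 E:2  edges: 0-r->0 3-p->3
final graph: no rule applies after step 2
NF edges: [(0, 0, 'r'), (3, 3, 'p')]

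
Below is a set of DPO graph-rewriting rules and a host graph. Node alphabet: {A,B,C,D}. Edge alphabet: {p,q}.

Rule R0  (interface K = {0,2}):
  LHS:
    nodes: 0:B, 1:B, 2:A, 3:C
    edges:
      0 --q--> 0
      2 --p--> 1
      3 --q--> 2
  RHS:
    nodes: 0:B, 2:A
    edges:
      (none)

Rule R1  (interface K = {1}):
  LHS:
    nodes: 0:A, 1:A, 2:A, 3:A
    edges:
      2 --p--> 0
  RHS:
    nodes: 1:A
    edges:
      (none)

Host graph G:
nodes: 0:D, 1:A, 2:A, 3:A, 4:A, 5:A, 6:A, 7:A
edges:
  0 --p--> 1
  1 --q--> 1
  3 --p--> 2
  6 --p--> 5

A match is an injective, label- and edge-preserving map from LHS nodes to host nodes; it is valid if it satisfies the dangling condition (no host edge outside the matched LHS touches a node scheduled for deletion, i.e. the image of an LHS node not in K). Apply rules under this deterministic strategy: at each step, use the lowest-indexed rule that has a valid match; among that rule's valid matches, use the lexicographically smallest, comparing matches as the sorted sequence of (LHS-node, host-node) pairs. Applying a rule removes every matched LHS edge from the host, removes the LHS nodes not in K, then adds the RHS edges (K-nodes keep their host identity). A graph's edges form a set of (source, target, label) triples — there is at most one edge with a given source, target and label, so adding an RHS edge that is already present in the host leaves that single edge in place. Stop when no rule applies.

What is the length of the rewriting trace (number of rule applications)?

[0] host  ⇒  8 nodes, 4 edges  {0-p->1 1-q->1 3-p->2 6-p->5}
[1] R1 @ {0↦2, 1↦1, 2↦3, 3↦4}  ⇒  5 nodes, 3 edges  {0-p->1 1-q->1 6-p->5}
[2] R1 @ {0↦5, 1↦1, 2↦6, 3↦7}  ⇒  2 nodes, 2 edges  {0-p->1 1-q->1}
final graph: no rule applies after step 2

Answer: 2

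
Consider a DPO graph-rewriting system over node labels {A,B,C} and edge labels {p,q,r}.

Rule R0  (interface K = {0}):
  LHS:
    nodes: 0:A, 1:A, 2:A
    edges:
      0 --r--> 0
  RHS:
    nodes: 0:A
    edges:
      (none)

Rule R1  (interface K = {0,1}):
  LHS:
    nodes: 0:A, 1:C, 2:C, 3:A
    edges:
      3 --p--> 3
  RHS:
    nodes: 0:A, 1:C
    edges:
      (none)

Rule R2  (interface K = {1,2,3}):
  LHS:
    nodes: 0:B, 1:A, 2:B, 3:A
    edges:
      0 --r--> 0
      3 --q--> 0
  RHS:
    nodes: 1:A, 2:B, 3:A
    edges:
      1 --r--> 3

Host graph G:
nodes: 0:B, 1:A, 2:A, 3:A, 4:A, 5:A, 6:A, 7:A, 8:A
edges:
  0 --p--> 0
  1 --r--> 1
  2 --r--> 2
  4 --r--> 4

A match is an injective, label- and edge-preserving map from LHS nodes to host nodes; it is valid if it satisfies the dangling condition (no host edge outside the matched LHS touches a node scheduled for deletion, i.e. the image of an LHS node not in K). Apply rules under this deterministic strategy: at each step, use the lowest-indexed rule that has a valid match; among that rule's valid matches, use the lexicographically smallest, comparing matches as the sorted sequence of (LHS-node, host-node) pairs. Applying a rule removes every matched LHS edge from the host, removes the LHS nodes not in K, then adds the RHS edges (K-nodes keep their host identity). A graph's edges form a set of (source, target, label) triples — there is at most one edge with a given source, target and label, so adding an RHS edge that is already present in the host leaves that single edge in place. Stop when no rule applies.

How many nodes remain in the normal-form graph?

[0] host  ⇒  9 nodes, 4 edges  {0-p->0 1-r->1 2-r->2 4-r->4}
[1] R0 @ {0↦1, 1↦3, 2↦5}  ⇒  7 nodes, 3 edges  {0-p->0 2-r->2 4-r->4}
[2] R0 @ {0↦2, 1↦1, 2↦6}  ⇒  5 nodes, 2 edges  {0-p->0 4-r->4}
[3] R0 @ {0↦4, 1↦2, 2↦7}  ⇒  3 nodes, 1 edges  {0-p->0}
halt: no rule applies after step 3
NF nodes: {0:B, 4:A, 8:A}

Answer: 3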